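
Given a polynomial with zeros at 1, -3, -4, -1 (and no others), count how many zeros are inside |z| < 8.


Step 1: Check each root:
  z = 1: |1| = 1 < 8
  z = -3: |-3| = 3 < 8
  z = -4: |-4| = 4 < 8
  z = -1: |-1| = 1 < 8
Step 2: Count = 4

4


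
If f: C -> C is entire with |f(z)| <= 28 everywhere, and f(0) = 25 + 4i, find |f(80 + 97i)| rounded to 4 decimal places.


Step 1: By Liouville's theorem, a bounded entire function is constant.
Step 2: f(z) = f(0) = 25 + 4i for all z.
Step 3: |f(w)| = |25 + 4i| = sqrt(625 + 16)
Step 4: = 25.318

25.318


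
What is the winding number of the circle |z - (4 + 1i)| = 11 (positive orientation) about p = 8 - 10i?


Step 1: Center c = (4, 1), radius = 11
Step 2: |p - c|^2 = 4^2 + (-11)^2 = 137
Step 3: r^2 = 121
Step 4: |p-c| > r so winding number = 0

0


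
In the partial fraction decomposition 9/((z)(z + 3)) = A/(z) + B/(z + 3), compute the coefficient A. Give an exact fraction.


Step 1: Multiply both sides by (z) and set z = 0
Step 2: A = 9 / (0 + 3)
Step 3: A = 9 / 3
Step 4: A = 3

3


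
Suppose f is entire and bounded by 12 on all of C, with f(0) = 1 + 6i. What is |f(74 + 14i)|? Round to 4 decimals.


Step 1: By Liouville's theorem, a bounded entire function is constant.
Step 2: f(z) = f(0) = 1 + 6i for all z.
Step 3: |f(w)| = |1 + 6i| = sqrt(1 + 36)
Step 4: = 6.0828

6.0828


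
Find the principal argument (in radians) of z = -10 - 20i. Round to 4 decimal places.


Step 1: z = -10 - 20i
Step 2: arg(z) = atan2(-20, -10)
Step 3: arg(z) = -2.0344

-2.0344


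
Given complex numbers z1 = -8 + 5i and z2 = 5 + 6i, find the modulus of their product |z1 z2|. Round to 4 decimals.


Step 1: |z1| = sqrt((-8)^2 + 5^2) = sqrt(89)
Step 2: |z2| = sqrt(5^2 + 6^2) = sqrt(61)
Step 3: |z1*z2| = |z1|*|z2| = sqrt(89) * sqrt(61) = sqrt(89 * 61) = sqrt(5429)
Step 4: = 73.6817

73.6817


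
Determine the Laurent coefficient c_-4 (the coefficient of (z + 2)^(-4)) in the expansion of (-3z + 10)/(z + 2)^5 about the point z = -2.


Step 1: Write the numerator in powers of (z + 2): -3z + 10 = -3(z + 2) + (-3*(-2) + 10) = -3(z + 2) + 16
Step 2: Divide by (z + 2)^5: f(z) = 16(z + 2)^(-5) - 3(z + 2)^(-4)
Step 3: This finite sum is the Laurent series of f about z = -2.
Step 4: Coefficient of (z + 2)^(-4) = coefficient of (z + 2) in the re-centred numerator = -3

-3


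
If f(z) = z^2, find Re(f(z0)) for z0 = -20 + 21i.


Step 1: z0 = -20 + 21i
Step 2: z0^2 = (-20)^2 - 21^2 - 840i
Step 3: real part = 400 - 441 = -41

-41


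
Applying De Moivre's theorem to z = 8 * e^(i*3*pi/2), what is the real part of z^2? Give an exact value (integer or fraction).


Step 1: By De Moivre's theorem, z^2 = 8^2 * e^(i*2*3*pi/2) = 64 * (cos(3*pi) + i*sin(3*pi))
Step 2: |z|^2 = 8^2 = 64
Step 3: Reduce the angle mod 2*pi: 3*pi - 2*pi = pi
Step 4: cos(pi) = -1
Step 5: Re(z^2) = 64 * (-1) = -64

-64


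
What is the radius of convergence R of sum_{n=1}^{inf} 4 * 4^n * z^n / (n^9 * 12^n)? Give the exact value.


Step 1: General term a_n = 4 * 4^n / (n^9 * 12^n)
Step 2: By the root test, |a_n|^(1/n) = 4^(1/n) * 4 / (n^(9/n) * 12) -> 4/12 as n -> infinity (since 4^(1/n) -> 1 and n^(9/n) -> 1)
Step 3: R = 1/lim|a_n|^(1/n) = 12/4 = 3

3


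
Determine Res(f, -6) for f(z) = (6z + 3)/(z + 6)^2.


Step 1: Pole of order 2 at z = -6
Step 2: Res = lim d/dz [(z + 6)^2 * f(z)] as z -> -6
Step 3: (z + 6)^2 * f(z) = 6z + 3
Step 4: d/dz[6z + 3] = 6

6


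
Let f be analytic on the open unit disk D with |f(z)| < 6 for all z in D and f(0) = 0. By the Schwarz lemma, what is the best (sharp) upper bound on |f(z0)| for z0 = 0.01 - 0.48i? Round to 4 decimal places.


Step 1: g = f/6 maps D -> D with g(0) = 0, so by the Schwarz lemma |g(z)| <= |z|, i.e. |f(z)| <= 6|z|; this is sharp (f(z) = 6z).
Step 2: |z0|^2 = 0.01^2 + (-0.48)^2 = 0.2305
Step 3: |z0| = sqrt(0.2305) = 0.480104
Step 4: Best bound = 6 * |z0| = 6 * 0.480104 = 2.8806

2.8806


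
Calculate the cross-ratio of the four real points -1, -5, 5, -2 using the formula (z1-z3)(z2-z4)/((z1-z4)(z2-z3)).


Step 1: (z1-z3)(z2-z4) = (-6) * (-3) = 18
Step 2: (z1-z4)(z2-z3) = 1 * (-10) = -10
Step 3: Cross-ratio = -18/10 = -9/5

-9/5


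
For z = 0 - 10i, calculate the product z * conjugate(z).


Step 1: conj(z) = 0 + 10i
Step 2: z * conj(z) = 0^2 + (-10)^2
Step 3: = 0 + 100 = 100

100


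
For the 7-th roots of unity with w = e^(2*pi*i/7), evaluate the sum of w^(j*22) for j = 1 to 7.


Step 1: The sum sum_{j=1}^{n} w^(k*j) equals n if n | k, else 0.
Step 2: Here n = 7, k = 22
Step 3: Does n divide k? 7 | 22 -> False
Step 4: Sum = 0

0


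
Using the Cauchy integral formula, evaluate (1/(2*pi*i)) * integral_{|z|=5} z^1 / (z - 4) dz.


Step 1: f(z) = z^1, a = 4 is inside |z| = 5
Step 2: By Cauchy integral formula: (1/(2pi*i)) * integral = f(a)
Step 3: f(4) = 4^1 = 4

4


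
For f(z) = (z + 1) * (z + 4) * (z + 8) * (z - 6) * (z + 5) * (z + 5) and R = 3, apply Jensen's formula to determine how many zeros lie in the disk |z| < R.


Jensen's formula: (1/2pi)*integral log|f(Re^it)|dt = log|f(0)| + sum_{|a_k|<R} log(R/|a_k|)
Step 1: f(0) = 1 * 4 * 8 * (-6) * 5 * 5 = -4800
Step 2: log|f(0)| = log|-1| + log|-4| + log|-8| + log|6| + log|-5| + log|-5| = 8.4764
Step 3: Zeros inside |z| < 3: -1
Step 4: Jensen sum = log(3/1) = 1.0986
Step 5: n(R) = number of terms in the Jensen sum = count of zeros inside |z| < 3 = 1

1


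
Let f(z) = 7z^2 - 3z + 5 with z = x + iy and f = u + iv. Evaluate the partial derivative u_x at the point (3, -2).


Step 1: f(z) = 7(x+iy)^2 - 3(x+iy) + 5
Step 2: u = 7(x^2 - y^2) - 3x + 5
Step 3: u_x = 14x - 3
Step 4: At (3, -2): u_x = 42 - 3 = 39

39


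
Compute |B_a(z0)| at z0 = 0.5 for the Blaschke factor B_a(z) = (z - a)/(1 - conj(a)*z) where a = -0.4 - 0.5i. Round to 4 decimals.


Step 1: Numerator z0 - a = 0.5 - (-0.4 - 0.5i) = 0.9 + 0.5i
Step 2: Denominator 1 - conj(a)*z0 = 1 - (-0.4 + 0.5i)*0.5 = 1.2 - 0.25i
Step 3: |z0 - a|^2 = 0.9^2 + 0.5^2 = 1.06; |1 - conj(a)*z0|^2 = 1.2^2 + (-0.25)^2 = 1.5025
Step 4: |B_a(0.5)| = sqrt(1.06 / 1.5025) = sqrt(0.705491)
Step 5: = 0.8399

0.8399


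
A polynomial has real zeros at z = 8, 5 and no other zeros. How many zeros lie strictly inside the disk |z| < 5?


Step 1: Check each root:
  z = 8: |8| = 8 >= 5
  z = 5: |5| = 5 >= 5
Step 2: Count = 0

0


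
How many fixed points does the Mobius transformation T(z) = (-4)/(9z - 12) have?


Step 1: Fixed points satisfy T(z) = z
Step 2: 9z^2 - 12z + 4 = 0
Step 3: Discriminant = (-12)^2 - 4*9*4 = 0
Step 4: Number of fixed points = 1

1


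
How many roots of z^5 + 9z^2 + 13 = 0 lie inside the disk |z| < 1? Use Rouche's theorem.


Step 1: On |z| = 1 the three terms have sizes |z^5| = 1^5 = 1, |9z^2| = 9*1^2 = 9, |13| = 13
Step 2: The dominant term is g(z) = 13; let h(z) = z^5 + 9z^2 so f = g + h
Step 3: On |z| = 1: |g| = 13 and |h| <= 1 + 9 = 10
Step 4: Since 13 > 10, |h| < |g| on |z| = 1, so by Rouche f has the same number of zeros as g inside |z| < 1
Step 5: g(z) = 13 is a nonzero constant with no zeros inside |z| < 1. Answer = 0

0


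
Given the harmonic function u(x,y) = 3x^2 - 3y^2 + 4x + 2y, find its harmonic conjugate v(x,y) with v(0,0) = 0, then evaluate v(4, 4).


Step 1: v_x = -u_y = 6y - 2
Step 2: v_y = u_x = 6x + 4
Step 3: v = 6xy - 2x + 4y + C
Step 4: v(0,0) = 0 => C = 0
Step 5: v(4, 4) = 104

104


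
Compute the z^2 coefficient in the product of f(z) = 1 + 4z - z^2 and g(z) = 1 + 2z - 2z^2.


Step 1: z^2 term in f*g comes from: (1)*(-2z^2) + (4z)*(2z) + (-z^2)*(1)
Step 2: = -2 + 8 - 1
Step 3: = 5

5


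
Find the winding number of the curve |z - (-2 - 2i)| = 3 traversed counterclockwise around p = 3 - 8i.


Step 1: Center c = (-2, -2), radius = 3
Step 2: |p - c|^2 = 5^2 + (-6)^2 = 61
Step 3: r^2 = 9
Step 4: |p-c| > r so winding number = 0

0


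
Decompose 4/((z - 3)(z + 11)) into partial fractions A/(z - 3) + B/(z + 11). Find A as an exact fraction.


Step 1: Multiply both sides by (z - 3) and set z = 3
Step 2: A = 4 / (3 + 11)
Step 3: A = 4 / 14
Step 4: A = 2/7

2/7


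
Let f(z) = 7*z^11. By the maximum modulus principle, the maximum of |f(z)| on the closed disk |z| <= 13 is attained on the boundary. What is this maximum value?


Step 1: On |z| = 13, |f(z)| = 7 * |z|^11 = 7 * 13^11
Step 2: By maximum modulus principle, maximum is on boundary.
Step 3: Maximum = 7 * 1792160394037 = 12545122758259

12545122758259


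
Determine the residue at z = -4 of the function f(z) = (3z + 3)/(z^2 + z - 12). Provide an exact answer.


Step 1: Q(z) = z^2 + z - 12 = (z + 4)(z - 3)
Step 2: Q'(z) = 2z + 1
Step 3: Q'(-4) = -7, P(-4) = -9
Step 4: Res = P(-4)/Q'(-4) = -9/(-7) = 9/7

9/7


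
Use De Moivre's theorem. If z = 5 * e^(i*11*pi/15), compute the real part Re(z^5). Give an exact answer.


Step 1: By De Moivre's theorem, z^5 = 5^5 * e^(i*5*11*pi/15) = 3125 * (cos(11*pi/3) + i*sin(11*pi/3))
Step 2: |z|^5 = 5^5 = 3125
Step 3: Reduce the angle mod 2*pi: 11*pi/3 - 2*pi = 5*pi/3
Step 4: cos(5*pi/3) = 1/2
Step 5: Re(z^5) = 3125 * 1/2 = 3125/2

3125/2


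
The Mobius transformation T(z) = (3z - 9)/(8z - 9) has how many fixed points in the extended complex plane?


Step 1: Fixed points satisfy T(z) = z
Step 2: 8z^2 - 12z + 9 = 0
Step 3: Discriminant = (-12)^2 - 4*8*9 = -144
Step 4: Number of fixed points = 2

2


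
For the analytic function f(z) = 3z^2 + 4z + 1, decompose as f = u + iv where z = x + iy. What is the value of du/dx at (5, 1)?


Step 1: f(z) = 3(x+iy)^2 + 4(x+iy) + 1
Step 2: u = 3(x^2 - y^2) + 4x + 1
Step 3: u_x = 6x + 4
Step 4: At (5, 1): u_x = 30 + 4 = 34

34


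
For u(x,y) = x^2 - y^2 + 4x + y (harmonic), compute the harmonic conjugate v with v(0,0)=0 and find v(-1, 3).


Step 1: v_x = -u_y = 2y - 1
Step 2: v_y = u_x = 2x + 4
Step 3: v = 2xy - x + 4y + C
Step 4: v(0,0) = 0 => C = 0
Step 5: v(-1, 3) = 7

7


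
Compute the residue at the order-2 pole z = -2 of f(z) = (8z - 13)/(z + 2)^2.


Step 1: Pole of order 2 at z = -2
Step 2: Res = lim d/dz [(z + 2)^2 * f(z)] as z -> -2
Step 3: (z + 2)^2 * f(z) = 8z - 13
Step 4: d/dz[8z - 13] = 8

8


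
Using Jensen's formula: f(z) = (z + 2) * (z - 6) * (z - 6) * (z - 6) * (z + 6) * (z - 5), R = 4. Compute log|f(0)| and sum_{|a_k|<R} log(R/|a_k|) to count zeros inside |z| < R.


Jensen's formula: (1/2pi)*integral log|f(Re^it)|dt = log|f(0)| + sum_{|a_k|<R} log(R/|a_k|)
Step 1: f(0) = 2 * (-6) * (-6) * (-6) * 6 * (-5) = 12960
Step 2: log|f(0)| = log|-2| + log|6| + log|6| + log|6| + log|-6| + log|5| = 9.4696
Step 3: Zeros inside |z| < 4: -2
Step 4: Jensen sum = log(4/2) = 0.6931
Step 5: n(R) = number of terms in the Jensen sum = count of zeros inside |z| < 4 = 1

1


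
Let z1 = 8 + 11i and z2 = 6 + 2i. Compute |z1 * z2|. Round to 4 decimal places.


Step 1: |z1| = sqrt(8^2 + 11^2) = sqrt(185)
Step 2: |z2| = sqrt(6^2 + 2^2) = sqrt(40)
Step 3: |z1*z2| = |z1|*|z2| = sqrt(185) * sqrt(40) = sqrt(185 * 40) = sqrt(7400)
Step 4: = 86.0233

86.0233


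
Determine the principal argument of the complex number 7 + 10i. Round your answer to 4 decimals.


Step 1: z = 7 + 10i
Step 2: arg(z) = atan2(10, 7)
Step 3: arg(z) = 0.9601

0.9601


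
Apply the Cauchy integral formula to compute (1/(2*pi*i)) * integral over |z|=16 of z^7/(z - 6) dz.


Step 1: f(z) = z^7, a = 6 is inside |z| = 16
Step 2: By Cauchy integral formula: (1/(2pi*i)) * integral = f(a)
Step 3: f(6) = 6^7 = 279936

279936


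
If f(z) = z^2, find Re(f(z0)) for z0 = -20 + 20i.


Step 1: z0 = -20 + 20i
Step 2: z0^2 = (-20)^2 - 20^2 - 800i
Step 3: real part = 400 - 400 = 0

0


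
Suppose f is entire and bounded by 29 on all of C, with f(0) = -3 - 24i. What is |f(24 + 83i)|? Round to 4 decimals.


Step 1: By Liouville's theorem, a bounded entire function is constant.
Step 2: f(z) = f(0) = -3 - 24i for all z.
Step 3: |f(w)| = |-3 - 24i| = sqrt(9 + 576)
Step 4: = 24.1868

24.1868


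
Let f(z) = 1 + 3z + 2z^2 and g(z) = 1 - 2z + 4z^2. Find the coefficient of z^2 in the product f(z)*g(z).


Step 1: z^2 term in f*g comes from: (1)*(4z^2) + (3z)*(-2z) + (2z^2)*(1)
Step 2: = 4 - 6 + 2
Step 3: = 0

0


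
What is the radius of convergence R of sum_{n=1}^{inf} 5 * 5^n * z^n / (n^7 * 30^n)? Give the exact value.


Step 1: General term a_n = 5 * 5^n / (n^7 * 30^n)
Step 2: By the root test, |a_n|^(1/n) = 5^(1/n) * 5 / (n^(7/n) * 30) -> 5/30 as n -> infinity (since 5^(1/n) -> 1 and n^(7/n) -> 1)
Step 3: R = 1/lim|a_n|^(1/n) = 30/5 = 6

6


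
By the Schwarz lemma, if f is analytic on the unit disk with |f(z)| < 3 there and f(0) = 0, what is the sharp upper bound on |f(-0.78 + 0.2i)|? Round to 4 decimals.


Step 1: g = f/3 maps D -> D with g(0) = 0, so by the Schwarz lemma |g(z)| <= |z|, i.e. |f(z)| <= 3|z|; this is sharp (f(z) = 3z).
Step 2: |z0|^2 = (-0.78)^2 + 0.2^2 = 0.6484
Step 3: |z0| = sqrt(0.6484) = 0.805233
Step 4: Best bound = 3 * |z0| = 3 * 0.805233 = 2.4157

2.4157


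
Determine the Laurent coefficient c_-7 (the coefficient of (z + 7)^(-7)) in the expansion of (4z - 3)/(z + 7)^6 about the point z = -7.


Step 1: Write the numerator in powers of (z + 7): 4z - 3 = 4(z + 7) + (4*(-7) - 3) = 4(z + 7) - 31
Step 2: Divide by (z + 7)^6: f(z) = -31(z + 7)^(-6) + 4(z + 7)^(-5)
Step 3: This finite sum is the Laurent series of f about z = -7.
Step 4: Only the powers -6 and -5 appear, so the coefficient of (z + 7)^(-7) = 0

0


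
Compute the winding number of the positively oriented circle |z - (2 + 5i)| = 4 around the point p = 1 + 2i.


Step 1: Center c = (2, 5), radius = 4
Step 2: |p - c|^2 = (-1)^2 + (-3)^2 = 10
Step 3: r^2 = 16
Step 4: |p-c| < r so winding number = 1

1


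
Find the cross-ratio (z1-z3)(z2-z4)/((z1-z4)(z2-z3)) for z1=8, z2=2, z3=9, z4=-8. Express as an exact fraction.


Step 1: (z1-z3)(z2-z4) = (-1) * 10 = -10
Step 2: (z1-z4)(z2-z3) = 16 * (-7) = -112
Step 3: Cross-ratio = 10/112 = 5/56

5/56


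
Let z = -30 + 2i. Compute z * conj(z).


Step 1: conj(z) = -30 - 2i
Step 2: z * conj(z) = (-30)^2 + 2^2
Step 3: = 900 + 4 = 904

904


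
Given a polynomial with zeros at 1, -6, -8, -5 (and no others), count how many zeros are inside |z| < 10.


Step 1: Check each root:
  z = 1: |1| = 1 < 10
  z = -6: |-6| = 6 < 10
  z = -8: |-8| = 8 < 10
  z = -5: |-5| = 5 < 10
Step 2: Count = 4

4


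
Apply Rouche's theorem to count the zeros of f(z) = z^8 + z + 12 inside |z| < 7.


Step 1: On |z| = 7 the three terms have sizes |z^8| = 7^8 = 5764801, |z| = 7, |12| = 12
Step 2: The dominant term is g(z) = z^8; let h(z) = z + 12 so f = g + h
Step 3: On |z| = 7: |g| = 5764801 and |h| <= 7 + 12 = 19
Step 4: Since 5764801 > 19, |h| < |g| on |z| = 7, so by Rouche f has the same number of zeros as g inside |z| < 7
Step 5: g(z) = z^8 has 8 zeros (all at the origin) inside |z| < 7. Answer = 8

8


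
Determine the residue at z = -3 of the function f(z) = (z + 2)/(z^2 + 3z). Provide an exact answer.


Step 1: Q(z) = z^2 + 3z = (z + 3)(z)
Step 2: Q'(z) = 2z + 3
Step 3: Q'(-3) = -3, P(-3) = -1
Step 4: Res = P(-3)/Q'(-3) = -1/(-3) = 1/3

1/3


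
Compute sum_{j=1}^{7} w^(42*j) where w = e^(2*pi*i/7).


Step 1: The sum sum_{j=1}^{n} w^(k*j) equals n if n | k, else 0.
Step 2: Here n = 7, k = 42
Step 3: Does n divide k? 7 | 42 -> True
Step 4: Sum = 7

7


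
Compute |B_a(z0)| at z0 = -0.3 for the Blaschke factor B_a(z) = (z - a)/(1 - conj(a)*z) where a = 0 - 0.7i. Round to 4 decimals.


Step 1: Numerator z0 - a = -0.3 - (0 - 0.7i) = -0.3 + 0.7i
Step 2: Denominator 1 - conj(a)*z0 = 1 - (0 + 0.7i)*(-0.3) = 1 + 0.21i
Step 3: |z0 - a|^2 = (-0.3)^2 + 0.7^2 = 0.58; |1 - conj(a)*z0|^2 = 1^2 + 0.21^2 = 1.0441
Step 4: |B_a(-0.3)| = sqrt(0.58 / 1.0441) = sqrt(0.555502)
Step 5: = 0.7453

0.7453


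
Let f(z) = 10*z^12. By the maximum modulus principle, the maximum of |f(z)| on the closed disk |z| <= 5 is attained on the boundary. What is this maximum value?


Step 1: On |z| = 5, |f(z)| = 10 * |z|^12 = 10 * 5^12
Step 2: By maximum modulus principle, maximum is on boundary.
Step 3: Maximum = 10 * 244140625 = 2441406250

2441406250


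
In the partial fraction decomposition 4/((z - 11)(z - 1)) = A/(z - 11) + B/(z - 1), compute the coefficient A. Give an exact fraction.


Step 1: Multiply both sides by (z - 11) and set z = 11
Step 2: A = 4 / (11 - 1)
Step 3: A = 4 / 10
Step 4: A = 2/5

2/5


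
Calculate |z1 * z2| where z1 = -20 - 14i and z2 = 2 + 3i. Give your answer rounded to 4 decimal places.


Step 1: |z1| = sqrt((-20)^2 + (-14)^2) = sqrt(596)
Step 2: |z2| = sqrt(2^2 + 3^2) = sqrt(13)
Step 3: |z1*z2| = |z1|*|z2| = sqrt(596) * sqrt(13) = sqrt(596 * 13) = sqrt(7748)
Step 4: = 88.0227

88.0227


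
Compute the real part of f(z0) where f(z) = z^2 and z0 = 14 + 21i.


Step 1: z0 = 14 + 21i
Step 2: z0^2 = 14^2 - 21^2 + 588i
Step 3: real part = 196 - 441 = -245

-245


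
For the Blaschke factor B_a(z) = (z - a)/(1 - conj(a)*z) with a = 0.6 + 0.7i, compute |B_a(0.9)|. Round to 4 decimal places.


Step 1: Numerator z0 - a = 0.9 - (0.6 + 0.7i) = 0.3 - 0.7i
Step 2: Denominator 1 - conj(a)*z0 = 1 - (0.6 - 0.7i)*0.9 = 0.46 + 0.63i
Step 3: |z0 - a|^2 = 0.3^2 + (-0.7)^2 = 0.58; |1 - conj(a)*z0|^2 = 0.46^2 + 0.63^2 = 0.6085
Step 4: |B_a(0.9)| = sqrt(0.58 / 0.6085) = sqrt(0.953164)
Step 5: = 0.9763

0.9763


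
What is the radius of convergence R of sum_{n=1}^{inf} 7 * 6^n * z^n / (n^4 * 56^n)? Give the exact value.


Step 1: General term a_n = 7 * 6^n / (n^4 * 56^n)
Step 2: By the root test, |a_n|^(1/n) = 7^(1/n) * 6 / (n^(4/n) * 56) -> 6/56 as n -> infinity (since 7^(1/n) -> 1 and n^(4/n) -> 1)
Step 3: R = 1/lim|a_n|^(1/n) = 56/6 = 28/3

28/3


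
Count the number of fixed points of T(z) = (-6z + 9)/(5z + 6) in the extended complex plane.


Step 1: Fixed points satisfy T(z) = z
Step 2: 5z^2 + 12z - 9 = 0
Step 3: Discriminant = 12^2 - 4*5*(-9) = 324
Step 4: Number of fixed points = 2

2


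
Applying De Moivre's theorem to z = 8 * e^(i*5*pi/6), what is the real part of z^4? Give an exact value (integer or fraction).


Step 1: By De Moivre's theorem, z^4 = 8^4 * e^(i*4*5*pi/6) = 4096 * (cos(10*pi/3) + i*sin(10*pi/3))
Step 2: |z|^4 = 8^4 = 4096
Step 3: Reduce the angle mod 2*pi: 10*pi/3 - 2*pi = 4*pi/3
Step 4: cos(4*pi/3) = -1/2
Step 5: Re(z^4) = 4096 * (-1/2) = -2048

-2048


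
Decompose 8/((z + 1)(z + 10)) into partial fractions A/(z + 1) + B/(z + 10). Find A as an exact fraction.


Step 1: Multiply both sides by (z + 1) and set z = -1
Step 2: A = 8 / (-1 + 10)
Step 3: A = 8 / 9
Step 4: A = 8/9

8/9


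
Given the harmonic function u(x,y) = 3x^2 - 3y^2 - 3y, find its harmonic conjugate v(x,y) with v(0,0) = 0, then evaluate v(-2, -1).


Step 1: v_x = -u_y = 6y + 3
Step 2: v_y = u_x = 6x + 0
Step 3: v = 6xy + 3x + C
Step 4: v(0,0) = 0 => C = 0
Step 5: v(-2, -1) = 6

6


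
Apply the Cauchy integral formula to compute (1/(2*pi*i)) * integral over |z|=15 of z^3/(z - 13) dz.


Step 1: f(z) = z^3, a = 13 is inside |z| = 15
Step 2: By Cauchy integral formula: (1/(2pi*i)) * integral = f(a)
Step 3: f(13) = 13^3 = 2197

2197


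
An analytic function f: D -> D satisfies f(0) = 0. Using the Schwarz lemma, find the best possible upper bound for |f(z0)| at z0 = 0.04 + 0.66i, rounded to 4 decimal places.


Step 1: Schwarz lemma: if f: D -> D is analytic with f(0) = 0, then |f(z)| <= |z| for all z in D, and this is sharp (f(z) = z).
Step 2: |z0|^2 = 0.04^2 + 0.66^2 = 0.4372
Step 3: |z0| = sqrt(0.4372) = 0.661211
Step 4: Best bound = |z0| = 0.6612

0.6612


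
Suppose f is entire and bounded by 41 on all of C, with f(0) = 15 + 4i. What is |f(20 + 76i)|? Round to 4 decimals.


Step 1: By Liouville's theorem, a bounded entire function is constant.
Step 2: f(z) = f(0) = 15 + 4i for all z.
Step 3: |f(w)| = |15 + 4i| = sqrt(225 + 16)
Step 4: = 15.5242

15.5242


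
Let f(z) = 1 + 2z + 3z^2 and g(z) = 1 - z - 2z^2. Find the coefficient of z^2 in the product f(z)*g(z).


Step 1: z^2 term in f*g comes from: (1)*(-2z^2) + (2z)*(-z) + (3z^2)*(1)
Step 2: = -2 - 2 + 3
Step 3: = -1

-1


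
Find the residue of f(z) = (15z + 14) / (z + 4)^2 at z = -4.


Step 1: Pole of order 2 at z = -4
Step 2: Res = lim d/dz [(z + 4)^2 * f(z)] as z -> -4
Step 3: (z + 4)^2 * f(z) = 15z + 14
Step 4: d/dz[15z + 14] = 15

15


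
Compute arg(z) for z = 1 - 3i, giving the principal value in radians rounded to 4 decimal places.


Step 1: z = 1 - 3i
Step 2: arg(z) = atan2(-3, 1)
Step 3: arg(z) = -1.249

-1.249


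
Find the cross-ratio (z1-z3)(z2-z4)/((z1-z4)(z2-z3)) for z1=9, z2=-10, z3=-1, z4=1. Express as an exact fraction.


Step 1: (z1-z3)(z2-z4) = 10 * (-11) = -110
Step 2: (z1-z4)(z2-z3) = 8 * (-9) = -72
Step 3: Cross-ratio = 110/72 = 55/36

55/36


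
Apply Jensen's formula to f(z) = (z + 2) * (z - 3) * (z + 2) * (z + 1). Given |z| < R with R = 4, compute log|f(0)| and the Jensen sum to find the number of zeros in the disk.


Jensen's formula: (1/2pi)*integral log|f(Re^it)|dt = log|f(0)| + sum_{|a_k|<R} log(R/|a_k|)
Step 1: f(0) = 2 * (-3) * 2 * 1 = -12
Step 2: log|f(0)| = log|-2| + log|3| + log|-2| + log|-1| = 2.4849
Step 3: Zeros inside |z| < 4: -2, 3, -2, -1
Step 4: Jensen sum = log(4/2) + log(4/3) + log(4/2) + log(4/1) = 3.0603
Step 5: n(R) = number of terms in the Jensen sum = count of zeros inside |z| < 4 = 4

4


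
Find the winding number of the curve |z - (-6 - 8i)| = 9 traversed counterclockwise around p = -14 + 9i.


Step 1: Center c = (-6, -8), radius = 9
Step 2: |p - c|^2 = (-8)^2 + 17^2 = 353
Step 3: r^2 = 81
Step 4: |p-c| > r so winding number = 0

0


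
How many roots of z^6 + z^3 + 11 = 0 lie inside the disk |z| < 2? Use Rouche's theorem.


Step 1: On |z| = 2 the three terms have sizes |z^6| = 2^6 = 64, |z^3| = 2^3 = 8, |11| = 11
Step 2: The dominant term is g(z) = z^6; let h(z) = z^3 + 11 so f = g + h
Step 3: On |z| = 2: |g| = 64 and |h| <= 8 + 11 = 19
Step 4: Since 64 > 19, |h| < |g| on |z| = 2, so by Rouche f has the same number of zeros as g inside |z| < 2
Step 5: g(z) = z^6 has 6 zeros (all at the origin) inside |z| < 2. Answer = 6

6


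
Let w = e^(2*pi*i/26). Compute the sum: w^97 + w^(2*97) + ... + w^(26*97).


Step 1: The sum sum_{j=1}^{n} w^(k*j) equals n if n | k, else 0.
Step 2: Here n = 26, k = 97
Step 3: Does n divide k? 26 | 97 -> False
Step 4: Sum = 0

0


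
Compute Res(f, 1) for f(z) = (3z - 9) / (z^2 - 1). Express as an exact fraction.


Step 1: Q(z) = z^2 - 1 = (z - 1)(z + 1)
Step 2: Q'(z) = 2z
Step 3: Q'(1) = 2, P(1) = -6
Step 4: Res = P(1)/Q'(1) = -6/2 = -3

-3


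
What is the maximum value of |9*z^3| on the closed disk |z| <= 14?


Step 1: On |z| = 14, |f(z)| = 9 * |z|^3 = 9 * 14^3
Step 2: By maximum modulus principle, maximum is on boundary.
Step 3: Maximum = 9 * 2744 = 24696

24696


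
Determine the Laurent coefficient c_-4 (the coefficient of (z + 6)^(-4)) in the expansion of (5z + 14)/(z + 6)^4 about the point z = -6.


Step 1: Write the numerator in powers of (z + 6): 5z + 14 = 5(z + 6) + (5*(-6) + 14) = 5(z + 6) - 16
Step 2: Divide by (z + 6)^4: f(z) = -16(z + 6)^(-4) + 5(z + 6)^(-3)
Step 3: This finite sum is the Laurent series of f about z = -6.
Step 4: Coefficient of (z + 6)^(-4) = 5*(-6) + 14 = -16

-16


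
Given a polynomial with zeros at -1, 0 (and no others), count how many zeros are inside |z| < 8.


Step 1: Check each root:
  z = -1: |-1| = 1 < 8
  z = 0: |0| = 0 < 8
Step 2: Count = 2

2


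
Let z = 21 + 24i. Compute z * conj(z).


Step 1: conj(z) = 21 - 24i
Step 2: z * conj(z) = 21^2 + 24^2
Step 3: = 441 + 576 = 1017

1017


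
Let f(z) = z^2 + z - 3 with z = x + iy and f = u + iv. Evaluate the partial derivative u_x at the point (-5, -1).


Step 1: f(z) = (x+iy)^2 + (x+iy) - 3
Step 2: u = (x^2 - y^2) + x - 3
Step 3: u_x = 2x + 1
Step 4: At (-5, -1): u_x = -10 + 1 = -9

-9


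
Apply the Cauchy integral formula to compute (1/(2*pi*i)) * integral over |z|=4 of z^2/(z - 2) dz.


Step 1: f(z) = z^2, a = 2 is inside |z| = 4
Step 2: By Cauchy integral formula: (1/(2pi*i)) * integral = f(a)
Step 3: f(2) = 2^2 = 4

4


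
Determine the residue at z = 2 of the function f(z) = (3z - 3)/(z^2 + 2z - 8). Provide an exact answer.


Step 1: Q(z) = z^2 + 2z - 8 = (z - 2)(z + 4)
Step 2: Q'(z) = 2z + 2
Step 3: Q'(2) = 6, P(2) = 3
Step 4: Res = P(2)/Q'(2) = 3/6 = 1/2

1/2


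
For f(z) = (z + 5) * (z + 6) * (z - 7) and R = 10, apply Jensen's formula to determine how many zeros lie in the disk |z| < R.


Jensen's formula: (1/2pi)*integral log|f(Re^it)|dt = log|f(0)| + sum_{|a_k|<R} log(R/|a_k|)
Step 1: f(0) = 5 * 6 * (-7) = -210
Step 2: log|f(0)| = log|-5| + log|-6| + log|7| = 5.3471
Step 3: Zeros inside |z| < 10: -5, -6, 7
Step 4: Jensen sum = log(10/5) + log(10/6) + log(10/7) = 1.5606
Step 5: n(R) = number of terms in the Jensen sum = count of zeros inside |z| < 10 = 3

3


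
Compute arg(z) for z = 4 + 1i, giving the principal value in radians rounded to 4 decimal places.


Step 1: z = 4 + 1i
Step 2: arg(z) = atan2(1, 4)
Step 3: arg(z) = 0.245

0.245


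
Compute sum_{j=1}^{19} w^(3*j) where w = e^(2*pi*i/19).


Step 1: The sum sum_{j=1}^{n} w^(k*j) equals n if n | k, else 0.
Step 2: Here n = 19, k = 3
Step 3: Does n divide k? 19 | 3 -> False
Step 4: Sum = 0

0


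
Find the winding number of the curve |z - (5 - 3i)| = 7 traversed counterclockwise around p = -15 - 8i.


Step 1: Center c = (5, -3), radius = 7
Step 2: |p - c|^2 = (-20)^2 + (-5)^2 = 425
Step 3: r^2 = 49
Step 4: |p-c| > r so winding number = 0

0


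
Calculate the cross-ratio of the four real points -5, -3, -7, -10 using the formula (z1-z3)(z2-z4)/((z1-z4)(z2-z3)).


Step 1: (z1-z3)(z2-z4) = 2 * 7 = 14
Step 2: (z1-z4)(z2-z3) = 5 * 4 = 20
Step 3: Cross-ratio = 14/20 = 7/10

7/10


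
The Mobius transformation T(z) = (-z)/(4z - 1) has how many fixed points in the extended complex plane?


Step 1: Fixed points satisfy T(z) = z
Step 2: 4z^2 = 0
Step 3: Discriminant = 0^2 - 4*4*0 = 0
Step 4: Number of fixed points = 1

1


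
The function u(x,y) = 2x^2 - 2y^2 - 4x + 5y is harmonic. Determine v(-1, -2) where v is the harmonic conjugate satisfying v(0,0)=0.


Step 1: v_x = -u_y = 4y - 5
Step 2: v_y = u_x = 4x - 4
Step 3: v = 4xy - 5x - 4y + C
Step 4: v(0,0) = 0 => C = 0
Step 5: v(-1, -2) = 21

21


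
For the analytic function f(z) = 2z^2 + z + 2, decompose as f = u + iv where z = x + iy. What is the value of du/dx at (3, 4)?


Step 1: f(z) = 2(x+iy)^2 + (x+iy) + 2
Step 2: u = 2(x^2 - y^2) + x + 2
Step 3: u_x = 4x + 1
Step 4: At (3, 4): u_x = 12 + 1 = 13

13


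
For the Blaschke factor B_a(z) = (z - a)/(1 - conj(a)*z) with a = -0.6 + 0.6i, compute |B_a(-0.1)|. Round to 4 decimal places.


Step 1: Numerator z0 - a = -0.1 - (-0.6 + 0.6i) = 0.5 - 0.6i
Step 2: Denominator 1 - conj(a)*z0 = 1 - (-0.6 - 0.6i)*(-0.1) = 0.94 - 0.06i
Step 3: |z0 - a|^2 = 0.5^2 + (-0.6)^2 = 0.61; |1 - conj(a)*z0|^2 = 0.94^2 + (-0.06)^2 = 0.8872
Step 4: |B_a(-0.1)| = sqrt(0.61 / 0.8872) = sqrt(0.687556)
Step 5: = 0.8292

0.8292


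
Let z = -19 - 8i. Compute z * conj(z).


Step 1: conj(z) = -19 + 8i
Step 2: z * conj(z) = (-19)^2 + (-8)^2
Step 3: = 361 + 64 = 425

425


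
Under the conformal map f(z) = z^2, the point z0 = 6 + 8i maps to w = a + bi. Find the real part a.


Step 1: z0 = 6 + 8i
Step 2: z0^2 = 6^2 - 8^2 + 96i
Step 3: real part = 36 - 64 = -28

-28


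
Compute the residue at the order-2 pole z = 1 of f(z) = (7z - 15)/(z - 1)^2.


Step 1: Pole of order 2 at z = 1
Step 2: Res = lim d/dz [(z - 1)^2 * f(z)] as z -> 1
Step 3: (z - 1)^2 * f(z) = 7z - 15
Step 4: d/dz[7z - 15] = 7

7


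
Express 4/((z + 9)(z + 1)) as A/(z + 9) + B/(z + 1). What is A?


Step 1: Multiply both sides by (z + 9) and set z = -9
Step 2: A = 4 / (-9 + 1)
Step 3: A = 4 / (-8)
Step 4: A = -1/2

-1/2


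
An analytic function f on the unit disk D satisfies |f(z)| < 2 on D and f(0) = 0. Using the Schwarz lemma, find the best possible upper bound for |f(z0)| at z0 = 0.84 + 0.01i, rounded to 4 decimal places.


Step 1: g = f/2 maps D -> D with g(0) = 0, so by the Schwarz lemma |g(z)| <= |z|, i.e. |f(z)| <= 2|z|; this is sharp (f(z) = 2z).
Step 2: |z0|^2 = 0.84^2 + 0.01^2 = 0.7057
Step 3: |z0| = sqrt(0.7057) = 0.84006
Step 4: Best bound = 2 * |z0| = 2 * 0.84006 = 1.6801

1.6801


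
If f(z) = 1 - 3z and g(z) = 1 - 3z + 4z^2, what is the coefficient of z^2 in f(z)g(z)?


Step 1: z^2 term in f*g comes from: (1)*(4z^2) + (-3z)*(-3z) + (0)*(1)
Step 2: = 4 + 9 + 0
Step 3: = 13

13


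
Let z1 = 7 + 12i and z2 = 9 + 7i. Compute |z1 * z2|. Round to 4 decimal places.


Step 1: |z1| = sqrt(7^2 + 12^2) = sqrt(193)
Step 2: |z2| = sqrt(9^2 + 7^2) = sqrt(130)
Step 3: |z1*z2| = |z1|*|z2| = sqrt(193) * sqrt(130) = sqrt(193 * 130) = sqrt(25090)
Step 4: = 158.3982

158.3982


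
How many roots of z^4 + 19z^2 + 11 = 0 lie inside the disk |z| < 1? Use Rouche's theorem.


Step 1: On |z| = 1 the three terms have sizes |z^4| = 1^4 = 1, |19z^2| = 19*1^2 = 19, |11| = 11
Step 2: The dominant term is g(z) = 19z^2; let h(z) = z^4 + 11 so f = g + h
Step 3: On |z| = 1: |g| = 19 and |h| <= 1 + 11 = 12
Step 4: Since 19 > 12, |h| < |g| on |z| = 1, so by Rouche f has the same number of zeros as g inside |z| < 1
Step 5: g(z) = 19z^2 has 2 zeros (at the origin, multiplicity 2) inside |z| < 1. Answer = 2

2


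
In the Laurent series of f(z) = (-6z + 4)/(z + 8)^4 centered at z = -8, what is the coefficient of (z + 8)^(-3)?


Step 1: Write the numerator in powers of (z + 8): -6z + 4 = -6(z + 8) + (-6*(-8) + 4) = -6(z + 8) + 52
Step 2: Divide by (z + 8)^4: f(z) = 52(z + 8)^(-4) - 6(z + 8)^(-3)
Step 3: This finite sum is the Laurent series of f about z = -8.
Step 4: Coefficient of (z + 8)^(-3) = coefficient of (z + 8) in the re-centred numerator = -6

-6


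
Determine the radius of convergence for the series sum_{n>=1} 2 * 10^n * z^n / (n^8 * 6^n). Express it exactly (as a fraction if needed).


Step 1: General term a_n = 2 * 10^n / (n^8 * 6^n)
Step 2: By the root test, |a_n|^(1/n) = 2^(1/n) * 10 / (n^(8/n) * 6) -> 10/6 as n -> infinity (since 2^(1/n) -> 1 and n^(8/n) -> 1)
Step 3: R = 1/lim|a_n|^(1/n) = 6/10 = 3/5

3/5


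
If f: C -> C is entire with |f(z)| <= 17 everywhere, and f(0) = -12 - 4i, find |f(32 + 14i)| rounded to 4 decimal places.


Step 1: By Liouville's theorem, a bounded entire function is constant.
Step 2: f(z) = f(0) = -12 - 4i for all z.
Step 3: |f(w)| = |-12 - 4i| = sqrt(144 + 16)
Step 4: = 12.6491

12.6491


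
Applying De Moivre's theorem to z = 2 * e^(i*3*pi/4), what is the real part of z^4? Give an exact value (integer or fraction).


Step 1: By De Moivre's theorem, z^4 = 2^4 * e^(i*4*3*pi/4) = 16 * (cos(3*pi) + i*sin(3*pi))
Step 2: |z|^4 = 2^4 = 16
Step 3: Reduce the angle mod 2*pi: 3*pi - 2*pi = pi
Step 4: cos(pi) = -1
Step 5: Re(z^4) = 16 * (-1) = -16

-16


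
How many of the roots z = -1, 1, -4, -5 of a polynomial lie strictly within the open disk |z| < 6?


Step 1: Check each root:
  z = -1: |-1| = 1 < 6
  z = 1: |1| = 1 < 6
  z = -4: |-4| = 4 < 6
  z = -5: |-5| = 5 < 6
Step 2: Count = 4

4


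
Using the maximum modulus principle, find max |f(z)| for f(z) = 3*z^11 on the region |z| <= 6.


Step 1: On |z| = 6, |f(z)| = 3 * |z|^11 = 3 * 6^11
Step 2: By maximum modulus principle, maximum is on boundary.
Step 3: Maximum = 3 * 362797056 = 1088391168

1088391168


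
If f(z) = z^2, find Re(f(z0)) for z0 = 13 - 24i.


Step 1: z0 = 13 - 24i
Step 2: z0^2 = 13^2 - (-24)^2 - 624i
Step 3: real part = 169 - 576 = -407

-407


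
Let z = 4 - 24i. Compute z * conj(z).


Step 1: conj(z) = 4 + 24i
Step 2: z * conj(z) = 4^2 + (-24)^2
Step 3: = 16 + 576 = 592

592


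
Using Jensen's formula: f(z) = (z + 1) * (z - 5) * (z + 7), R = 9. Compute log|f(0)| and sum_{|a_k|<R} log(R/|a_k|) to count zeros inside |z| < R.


Jensen's formula: (1/2pi)*integral log|f(Re^it)|dt = log|f(0)| + sum_{|a_k|<R} log(R/|a_k|)
Step 1: f(0) = 1 * (-5) * 7 = -35
Step 2: log|f(0)| = log|-1| + log|5| + log|-7| = 3.5553
Step 3: Zeros inside |z| < 9: -1, 5, -7
Step 4: Jensen sum = log(9/1) + log(9/5) + log(9/7) = 3.0363
Step 5: n(R) = number of terms in the Jensen sum = count of zeros inside |z| < 9 = 3

3


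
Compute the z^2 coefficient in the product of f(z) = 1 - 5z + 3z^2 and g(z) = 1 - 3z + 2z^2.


Step 1: z^2 term in f*g comes from: (1)*(2z^2) + (-5z)*(-3z) + (3z^2)*(1)
Step 2: = 2 + 15 + 3
Step 3: = 20

20


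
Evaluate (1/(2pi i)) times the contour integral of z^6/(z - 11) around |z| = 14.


Step 1: f(z) = z^6, a = 11 is inside |z| = 14
Step 2: By Cauchy integral formula: (1/(2pi*i)) * integral = f(a)
Step 3: f(11) = 11^6 = 1771561

1771561


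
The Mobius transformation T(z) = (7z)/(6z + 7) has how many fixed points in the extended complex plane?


Step 1: Fixed points satisfy T(z) = z
Step 2: 6z^2 = 0
Step 3: Discriminant = 0^2 - 4*6*0 = 0
Step 4: Number of fixed points = 1

1


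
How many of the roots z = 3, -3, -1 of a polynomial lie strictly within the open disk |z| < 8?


Step 1: Check each root:
  z = 3: |3| = 3 < 8
  z = -3: |-3| = 3 < 8
  z = -1: |-1| = 1 < 8
Step 2: Count = 3

3


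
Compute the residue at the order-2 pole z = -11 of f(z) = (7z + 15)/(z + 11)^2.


Step 1: Pole of order 2 at z = -11
Step 2: Res = lim d/dz [(z + 11)^2 * f(z)] as z -> -11
Step 3: (z + 11)^2 * f(z) = 7z + 15
Step 4: d/dz[7z + 15] = 7

7


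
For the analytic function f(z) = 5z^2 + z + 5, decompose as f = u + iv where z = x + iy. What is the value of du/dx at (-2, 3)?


Step 1: f(z) = 5(x+iy)^2 + (x+iy) + 5
Step 2: u = 5(x^2 - y^2) + x + 5
Step 3: u_x = 10x + 1
Step 4: At (-2, 3): u_x = -20 + 1 = -19

-19


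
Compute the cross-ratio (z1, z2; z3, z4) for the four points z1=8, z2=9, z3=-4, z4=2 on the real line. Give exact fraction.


Step 1: (z1-z3)(z2-z4) = 12 * 7 = 84
Step 2: (z1-z4)(z2-z3) = 6 * 13 = 78
Step 3: Cross-ratio = 84/78 = 14/13

14/13


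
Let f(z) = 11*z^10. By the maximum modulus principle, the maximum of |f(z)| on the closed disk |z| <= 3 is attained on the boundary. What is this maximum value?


Step 1: On |z| = 3, |f(z)| = 11 * |z|^10 = 11 * 3^10
Step 2: By maximum modulus principle, maximum is on boundary.
Step 3: Maximum = 11 * 59049 = 649539

649539


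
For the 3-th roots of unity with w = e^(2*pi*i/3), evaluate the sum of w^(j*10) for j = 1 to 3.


Step 1: The sum sum_{j=1}^{n} w^(k*j) equals n if n | k, else 0.
Step 2: Here n = 3, k = 10
Step 3: Does n divide k? 3 | 10 -> False
Step 4: Sum = 0

0


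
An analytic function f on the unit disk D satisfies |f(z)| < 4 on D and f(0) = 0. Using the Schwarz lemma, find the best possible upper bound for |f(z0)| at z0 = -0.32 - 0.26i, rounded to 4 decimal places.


Step 1: g = f/4 maps D -> D with g(0) = 0, so by the Schwarz lemma |g(z)| <= |z|, i.e. |f(z)| <= 4|z|; this is sharp (f(z) = 4z).
Step 2: |z0|^2 = (-0.32)^2 + (-0.26)^2 = 0.17
Step 3: |z0| = sqrt(0.17) = 0.412311
Step 4: Best bound = 4 * |z0| = 4 * 0.412311 = 1.6492

1.6492


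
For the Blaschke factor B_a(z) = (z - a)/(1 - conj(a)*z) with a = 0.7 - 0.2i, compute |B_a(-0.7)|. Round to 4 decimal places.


Step 1: Numerator z0 - a = -0.7 - (0.7 - 0.2i) = -1.4 + 0.2i
Step 2: Denominator 1 - conj(a)*z0 = 1 - (0.7 + 0.2i)*(-0.7) = 1.49 + 0.14i
Step 3: |z0 - a|^2 = (-1.4)^2 + 0.2^2 = 2; |1 - conj(a)*z0|^2 = 1.49^2 + 0.14^2 = 2.2397
Step 4: |B_a(-0.7)| = sqrt(2 / 2.2397) = sqrt(0.892977)
Step 5: = 0.945

0.945


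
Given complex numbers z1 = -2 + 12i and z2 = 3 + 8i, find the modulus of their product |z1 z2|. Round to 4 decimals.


Step 1: |z1| = sqrt((-2)^2 + 12^2) = sqrt(148)
Step 2: |z2| = sqrt(3^2 + 8^2) = sqrt(73)
Step 3: |z1*z2| = |z1|*|z2| = sqrt(148) * sqrt(73) = sqrt(148 * 73) = sqrt(10804)
Step 4: = 103.9423

103.9423


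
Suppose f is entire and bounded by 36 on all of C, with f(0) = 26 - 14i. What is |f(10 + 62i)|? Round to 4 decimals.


Step 1: By Liouville's theorem, a bounded entire function is constant.
Step 2: f(z) = f(0) = 26 - 14i for all z.
Step 3: |f(w)| = |26 - 14i| = sqrt(676 + 196)
Step 4: = 29.5296

29.5296


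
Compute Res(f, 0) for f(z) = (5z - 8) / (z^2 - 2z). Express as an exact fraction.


Step 1: Q(z) = z^2 - 2z = (z)(z - 2)
Step 2: Q'(z) = 2z - 2
Step 3: Q'(0) = -2, P(0) = -8
Step 4: Res = P(0)/Q'(0) = -8/(-2) = 4

4


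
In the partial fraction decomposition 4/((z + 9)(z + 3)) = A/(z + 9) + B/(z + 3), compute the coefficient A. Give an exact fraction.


Step 1: Multiply both sides by (z + 9) and set z = -9
Step 2: A = 4 / (-9 + 3)
Step 3: A = 4 / (-6)
Step 4: A = -2/3

-2/3


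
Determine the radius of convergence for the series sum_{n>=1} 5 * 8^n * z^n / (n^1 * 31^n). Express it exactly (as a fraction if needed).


Step 1: General term a_n = 5 * 8^n / (n^1 * 31^n)
Step 2: By the root test, |a_n|^(1/n) = 5^(1/n) * 8 / (n^(1/n) * 31) -> 8/31 as n -> infinity (since 5^(1/n) -> 1 and n^(1/n) -> 1)
Step 3: R = 1/lim|a_n|^(1/n) = 31/8

31/8


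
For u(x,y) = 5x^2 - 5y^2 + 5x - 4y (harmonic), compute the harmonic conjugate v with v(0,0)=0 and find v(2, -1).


Step 1: v_x = -u_y = 10y + 4
Step 2: v_y = u_x = 10x + 5
Step 3: v = 10xy + 4x + 5y + C
Step 4: v(0,0) = 0 => C = 0
Step 5: v(2, -1) = -17

-17


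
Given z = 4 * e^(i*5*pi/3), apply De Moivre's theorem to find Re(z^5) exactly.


Step 1: By De Moivre's theorem, z^5 = 4^5 * e^(i*5*5*pi/3) = 1024 * (cos(25*pi/3) + i*sin(25*pi/3))
Step 2: |z|^5 = 4^5 = 1024
Step 3: Reduce the angle mod 2*pi: 25*pi/3 - 8*pi = pi/3
Step 4: cos(pi/3) = 1/2
Step 5: Re(z^5) = 1024 * 1/2 = 512

512


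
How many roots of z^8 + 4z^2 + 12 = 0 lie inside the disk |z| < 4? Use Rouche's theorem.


Step 1: On |z| = 4 the three terms have sizes |z^8| = 4^8 = 65536, |4z^2| = 4*4^2 = 64, |12| = 12
Step 2: The dominant term is g(z) = z^8; let h(z) = 4z^2 + 12 so f = g + h
Step 3: On |z| = 4: |g| = 65536 and |h| <= 64 + 12 = 76
Step 4: Since 65536 > 76, |h| < |g| on |z| = 4, so by Rouche f has the same number of zeros as g inside |z| < 4
Step 5: g(z) = z^8 has 8 zeros (all at the origin) inside |z| < 4. Answer = 8

8


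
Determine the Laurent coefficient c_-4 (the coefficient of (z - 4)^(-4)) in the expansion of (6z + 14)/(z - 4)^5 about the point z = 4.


Step 1: Write the numerator in powers of (z - 4): 6z + 14 = 6(z - 4) + (6*4 + 14) = 6(z - 4) + 38
Step 2: Divide by (z - 4)^5: f(z) = 38(z - 4)^(-5) + 6(z - 4)^(-4)
Step 3: This finite sum is the Laurent series of f about z = 4.
Step 4: Coefficient of (z - 4)^(-4) = coefficient of (z - 4) in the re-centred numerator = 6

6


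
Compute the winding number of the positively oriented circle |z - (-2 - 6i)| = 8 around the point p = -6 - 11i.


Step 1: Center c = (-2, -6), radius = 8
Step 2: |p - c|^2 = (-4)^2 + (-5)^2 = 41
Step 3: r^2 = 64
Step 4: |p-c| < r so winding number = 1

1


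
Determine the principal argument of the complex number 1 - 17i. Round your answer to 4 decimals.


Step 1: z = 1 - 17i
Step 2: arg(z) = atan2(-17, 1)
Step 3: arg(z) = -1.512

-1.512


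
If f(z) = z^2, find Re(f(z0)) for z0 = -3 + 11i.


Step 1: z0 = -3 + 11i
Step 2: z0^2 = (-3)^2 - 11^2 - 66i
Step 3: real part = 9 - 121 = -112

-112


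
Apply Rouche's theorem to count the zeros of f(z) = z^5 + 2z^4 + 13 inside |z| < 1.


Step 1: On |z| = 1 the three terms have sizes |z^5| = 1^5 = 1, |2z^4| = 2*1^4 = 2, |13| = 13
Step 2: The dominant term is g(z) = 13; let h(z) = z^5 + 2z^4 so f = g + h
Step 3: On |z| = 1: |g| = 13 and |h| <= 1 + 2 = 3
Step 4: Since 13 > 3, |h| < |g| on |z| = 1, so by Rouche f has the same number of zeros as g inside |z| < 1
Step 5: g(z) = 13 is a nonzero constant with no zeros inside |z| < 1. Answer = 0

0


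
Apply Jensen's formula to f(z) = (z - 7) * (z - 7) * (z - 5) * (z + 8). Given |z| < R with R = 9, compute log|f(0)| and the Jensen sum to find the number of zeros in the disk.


Jensen's formula: (1/2pi)*integral log|f(Re^it)|dt = log|f(0)| + sum_{|a_k|<R} log(R/|a_k|)
Step 1: f(0) = (-7) * (-7) * (-5) * 8 = -1960
Step 2: log|f(0)| = log|7| + log|7| + log|5| + log|-8| = 7.5807
Step 3: Zeros inside |z| < 9: 7, 7, 5, -8
Step 4: Jensen sum = log(9/7) + log(9/7) + log(9/5) + log(9/8) = 1.2082
Step 5: n(R) = number of terms in the Jensen sum = count of zeros inside |z| < 9 = 4

4
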